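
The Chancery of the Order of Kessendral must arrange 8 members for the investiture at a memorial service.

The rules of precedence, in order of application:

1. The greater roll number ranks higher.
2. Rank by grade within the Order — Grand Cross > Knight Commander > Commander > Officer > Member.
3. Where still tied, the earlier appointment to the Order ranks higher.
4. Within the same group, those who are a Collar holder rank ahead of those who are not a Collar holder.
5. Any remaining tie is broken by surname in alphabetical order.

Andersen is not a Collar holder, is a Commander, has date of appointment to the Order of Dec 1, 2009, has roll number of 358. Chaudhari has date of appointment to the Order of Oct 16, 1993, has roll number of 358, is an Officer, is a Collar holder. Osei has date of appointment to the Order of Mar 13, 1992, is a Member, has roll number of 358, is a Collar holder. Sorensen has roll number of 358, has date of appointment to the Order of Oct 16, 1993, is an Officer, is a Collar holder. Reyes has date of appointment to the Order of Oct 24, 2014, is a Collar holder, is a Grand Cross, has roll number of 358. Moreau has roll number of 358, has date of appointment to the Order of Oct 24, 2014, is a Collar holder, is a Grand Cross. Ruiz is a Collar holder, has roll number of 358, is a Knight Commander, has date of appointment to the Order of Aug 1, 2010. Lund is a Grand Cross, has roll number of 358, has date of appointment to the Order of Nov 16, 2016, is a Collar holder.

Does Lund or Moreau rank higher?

Moreau

By roll number (higher first): Moreau, Reyes, Lund, Ruiz, Andersen, Chaudhari, Sorensen and Osei (each 358).
Among Moreau, Reyes, Lund, Ruiz, Andersen, Chaudhari, Sorensen and Osei, by grade within the Order: Moreau, Reyes and Lund (Grand Cross) before Ruiz (Knight Commander) before Andersen (Commander) before Chaudhari and Sorensen (Officer) before Osei (Member).
Among Moreau, Reyes and Lund, by date of appointment to the Order (earlier first): Moreau and Reyes (Oct 24, 2014) before Lund (Nov 16, 2016).
Moreau and Reyes are each a Collar holder, so the next rule applies.
Among Moreau and Reyes, alphabetically by surname: Moreau before Reyes.
Chaudhari and Sorensen both have date of appointment to the Order Oct 16, 1993, so the next rule applies.
Chaudhari and Sorensen are each a Collar holder, so the next rule applies.
Among Chaudhari and Sorensen, alphabetically by surname: Chaudhari before Sorensen.
So Moreau takes precedence.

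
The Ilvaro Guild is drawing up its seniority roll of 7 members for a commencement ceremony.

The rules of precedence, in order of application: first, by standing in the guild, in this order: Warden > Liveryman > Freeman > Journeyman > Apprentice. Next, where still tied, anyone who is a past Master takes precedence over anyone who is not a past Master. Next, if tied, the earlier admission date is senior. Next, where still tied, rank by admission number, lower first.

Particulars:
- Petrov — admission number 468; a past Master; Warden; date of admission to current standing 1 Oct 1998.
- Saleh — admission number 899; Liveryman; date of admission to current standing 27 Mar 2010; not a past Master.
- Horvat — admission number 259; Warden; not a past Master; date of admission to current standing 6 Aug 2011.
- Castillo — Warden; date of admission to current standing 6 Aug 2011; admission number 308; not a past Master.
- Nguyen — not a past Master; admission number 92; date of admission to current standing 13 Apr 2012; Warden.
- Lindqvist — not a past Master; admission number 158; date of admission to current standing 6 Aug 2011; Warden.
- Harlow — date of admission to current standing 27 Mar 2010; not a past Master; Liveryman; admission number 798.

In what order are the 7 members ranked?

By standing in the guild: Petrov, Lindqvist, Horvat, Castillo and Nguyen (Warden); then Harlow and Saleh (Liveryman).
Among Petrov, Lindqvist, Horvat, Castillo and Nguyen, a past Master before not a past Master: Petrov (a past Master) before Lindqvist, Horvat, Castillo and Nguyen (not a past Master).
Among Lindqvist, Horvat, Castillo and Nguyen, by date of admission to current standing (earlier first): Lindqvist, Horvat and Castillo (6 Aug 2011) before Nguyen (13 Apr 2012).
Among Lindqvist, Horvat and Castillo, by admission number (lower first): Lindqvist (158) before Horvat (259) before Castillo (308).
Harlow and Saleh are each not a past Master, so the next rule applies.
Harlow and Saleh both have date of admission to current standing 27 Mar 2010, so the next rule applies.
Among Harlow and Saleh, by admission number (lower first): Harlow (798) before Saleh (899).
Full order: Petrov, Lindqvist, Horvat, Castillo, Nguyen, Harlow, Saleh.

Petrov, Lindqvist, Horvat, Castillo, Nguyen, Harlow, Saleh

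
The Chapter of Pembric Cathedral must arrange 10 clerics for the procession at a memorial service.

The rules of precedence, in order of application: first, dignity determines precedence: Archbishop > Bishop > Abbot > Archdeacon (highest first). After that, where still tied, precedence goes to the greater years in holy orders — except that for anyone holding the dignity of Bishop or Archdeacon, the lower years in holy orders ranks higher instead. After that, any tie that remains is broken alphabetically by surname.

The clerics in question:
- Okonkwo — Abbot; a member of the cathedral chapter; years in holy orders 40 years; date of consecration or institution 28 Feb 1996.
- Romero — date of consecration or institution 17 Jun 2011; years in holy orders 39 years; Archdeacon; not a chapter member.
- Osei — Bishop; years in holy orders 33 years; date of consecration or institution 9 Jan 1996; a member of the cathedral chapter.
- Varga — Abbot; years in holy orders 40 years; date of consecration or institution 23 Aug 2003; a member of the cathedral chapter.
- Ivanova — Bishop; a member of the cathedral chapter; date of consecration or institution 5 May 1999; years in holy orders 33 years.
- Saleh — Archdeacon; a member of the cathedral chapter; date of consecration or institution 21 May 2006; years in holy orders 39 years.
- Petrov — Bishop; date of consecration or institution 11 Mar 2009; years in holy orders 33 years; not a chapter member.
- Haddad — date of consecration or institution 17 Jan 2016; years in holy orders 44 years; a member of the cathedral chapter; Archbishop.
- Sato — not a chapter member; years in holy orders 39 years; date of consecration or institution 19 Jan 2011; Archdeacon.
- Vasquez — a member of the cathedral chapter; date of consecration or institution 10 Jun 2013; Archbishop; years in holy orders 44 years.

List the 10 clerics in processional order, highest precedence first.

By dignity: Haddad and Vasquez (Archbishop); then Ivanova, Osei and Petrov (Bishop); then Okonkwo and Varga (Abbot); then Romero, Saleh and Sato (Archdeacon).
Haddad and Vasquez both have years in holy orders 44 years, so the next rule applies.
Among Haddad and Vasquez, alphabetically by surname: Haddad before Vasquez.
Ivanova, Osei and Petrov all have years in holy orders 33 years, so the next rule applies.
Among Ivanova, Osei and Petrov, alphabetically by surname: Ivanova before Osei before Petrov.
Okonkwo and Varga both have years in holy orders 40 years, so the next rule applies.
Among Okonkwo and Varga, alphabetically by surname: Okonkwo before Varga.
Romero, Saleh and Sato all have years in holy orders 39 years, so the next rule applies.
Among Romero, Saleh and Sato, alphabetically by surname: Romero before Saleh before Sato.
Full order: Haddad, Vasquez, Ivanova, Osei, Petrov, Okonkwo, Varga, Romero, Saleh, Sato.

Haddad, Vasquez, Ivanova, Osei, Petrov, Okonkwo, Varga, Romero, Saleh, Sato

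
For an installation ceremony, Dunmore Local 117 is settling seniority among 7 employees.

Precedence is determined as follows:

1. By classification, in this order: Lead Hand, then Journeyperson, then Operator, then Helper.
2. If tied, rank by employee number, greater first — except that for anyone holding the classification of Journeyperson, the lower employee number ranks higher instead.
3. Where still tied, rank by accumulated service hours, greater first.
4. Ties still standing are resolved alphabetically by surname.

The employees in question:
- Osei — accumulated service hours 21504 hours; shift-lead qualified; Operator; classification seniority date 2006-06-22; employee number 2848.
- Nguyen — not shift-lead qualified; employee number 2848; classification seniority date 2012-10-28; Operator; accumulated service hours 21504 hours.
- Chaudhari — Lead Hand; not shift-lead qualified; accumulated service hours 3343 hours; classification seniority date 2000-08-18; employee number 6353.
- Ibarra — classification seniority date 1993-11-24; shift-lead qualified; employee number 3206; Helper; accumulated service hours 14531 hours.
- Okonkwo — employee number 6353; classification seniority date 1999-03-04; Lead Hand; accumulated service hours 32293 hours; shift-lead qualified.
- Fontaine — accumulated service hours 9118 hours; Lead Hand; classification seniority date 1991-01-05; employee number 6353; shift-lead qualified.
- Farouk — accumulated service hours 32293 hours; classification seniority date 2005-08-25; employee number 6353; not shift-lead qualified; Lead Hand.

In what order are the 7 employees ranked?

Farouk, Okonkwo, Fontaine, Chaudhari, Nguyen, Osei, Ibarra

By classification: Farouk, Okonkwo, Fontaine and Chaudhari (Lead Hand); then Nguyen and Osei (Operator); then Ibarra (Helper).
Farouk, Okonkwo, Fontaine and Chaudhari all have employee number 6353, so the next rule applies.
Among Farouk, Okonkwo, Fontaine and Chaudhari, by accumulated service hours (higher first): Farouk and Okonkwo (32293 hours) before Fontaine (9118 hours) before Chaudhari (3343 hours).
Among Farouk and Okonkwo, alphabetically by surname: Farouk before Okonkwo.
Nguyen and Osei both have employee number 2848, so the next rule applies.
Nguyen and Osei both have accumulated service hours 21504 hours, so the next rule applies.
Among Nguyen and Osei, alphabetically by surname: Nguyen before Osei.
Full order: Farouk, Okonkwo, Fontaine, Chaudhari, Nguyen, Osei, Ibarra.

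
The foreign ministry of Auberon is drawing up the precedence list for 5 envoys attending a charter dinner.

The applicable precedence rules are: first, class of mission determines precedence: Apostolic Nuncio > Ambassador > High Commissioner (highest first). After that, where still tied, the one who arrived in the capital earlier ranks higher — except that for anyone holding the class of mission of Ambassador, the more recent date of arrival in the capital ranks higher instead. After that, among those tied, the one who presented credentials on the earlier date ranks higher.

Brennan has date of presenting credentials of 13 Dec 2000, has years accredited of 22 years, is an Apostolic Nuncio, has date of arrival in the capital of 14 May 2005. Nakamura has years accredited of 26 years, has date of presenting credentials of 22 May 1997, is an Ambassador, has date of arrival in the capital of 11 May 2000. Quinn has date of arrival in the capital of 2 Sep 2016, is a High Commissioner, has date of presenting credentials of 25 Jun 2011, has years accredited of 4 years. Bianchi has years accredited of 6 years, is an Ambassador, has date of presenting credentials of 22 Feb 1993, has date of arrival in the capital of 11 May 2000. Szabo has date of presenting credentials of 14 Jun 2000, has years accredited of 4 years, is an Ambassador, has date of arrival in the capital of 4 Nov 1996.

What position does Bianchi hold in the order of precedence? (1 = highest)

By class of mission: Brennan (Apostolic Nuncio); then Bianchi, Nakamura and Szabo (Ambassador); then Quinn (High Commissioner).
Among Bianchi, Nakamura and Szabo, by date of arrival in the capital (later first) (reversed rule for this group): Bianchi and Nakamura (11 May 2000) before Szabo (4 Nov 1996).
Among Bianchi and Nakamura, by date of presenting credentials (earlier first): Bianchi (22 Feb 1993) before Nakamura (22 May 1997).
Order: Brennan, Bianchi, Nakamura, Szabo, Quinn. So position 2.

2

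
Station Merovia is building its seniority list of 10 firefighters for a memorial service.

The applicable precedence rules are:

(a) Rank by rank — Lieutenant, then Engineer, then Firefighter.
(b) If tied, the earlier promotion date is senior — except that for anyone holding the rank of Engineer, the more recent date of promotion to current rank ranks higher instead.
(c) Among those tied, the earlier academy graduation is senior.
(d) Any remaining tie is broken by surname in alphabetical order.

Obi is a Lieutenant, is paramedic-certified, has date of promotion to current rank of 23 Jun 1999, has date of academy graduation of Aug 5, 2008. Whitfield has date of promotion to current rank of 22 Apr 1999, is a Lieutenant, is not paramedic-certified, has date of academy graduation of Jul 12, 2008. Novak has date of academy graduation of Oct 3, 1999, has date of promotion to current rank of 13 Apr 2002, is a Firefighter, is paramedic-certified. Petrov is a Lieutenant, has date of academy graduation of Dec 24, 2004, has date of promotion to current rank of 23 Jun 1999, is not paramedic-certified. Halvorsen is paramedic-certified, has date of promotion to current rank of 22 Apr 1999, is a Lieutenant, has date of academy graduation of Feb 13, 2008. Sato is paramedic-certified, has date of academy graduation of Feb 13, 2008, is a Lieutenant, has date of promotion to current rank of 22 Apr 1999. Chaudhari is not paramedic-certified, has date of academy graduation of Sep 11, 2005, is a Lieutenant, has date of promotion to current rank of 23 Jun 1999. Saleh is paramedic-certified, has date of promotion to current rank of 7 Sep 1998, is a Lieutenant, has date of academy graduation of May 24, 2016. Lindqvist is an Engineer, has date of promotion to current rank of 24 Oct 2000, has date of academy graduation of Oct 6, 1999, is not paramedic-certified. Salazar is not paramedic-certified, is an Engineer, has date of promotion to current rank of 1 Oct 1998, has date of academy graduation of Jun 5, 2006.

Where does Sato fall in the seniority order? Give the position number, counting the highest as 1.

3

By rank: Saleh, Halvorsen, Sato, Whitfield, Petrov, Chaudhari and Obi (Lieutenant); then Lindqvist and Salazar (Engineer); then Novak (Firefighter).
Among Saleh, Halvorsen, Sato, Whitfield, Petrov, Chaudhari and Obi, by date of promotion to current rank (earlier first): Saleh (7 Sep 1998) before Halvorsen, Sato and Whitfield (22 Apr 1999) before Petrov, Chaudhari and Obi (23 Jun 1999).
Among Halvorsen, Sato and Whitfield, by date of academy graduation (earlier first): Halvorsen and Sato (Feb 13, 2008) before Whitfield (Jul 12, 2008).
Among Halvorsen and Sato, alphabetically by surname: Halvorsen before Sato.
Among Petrov, Chaudhari and Obi, by date of academy graduation (earlier first): Petrov (Dec 24, 2004) before Chaudhari (Sep 11, 2005) before Obi (Aug 5, 2008).
Among Lindqvist and Salazar, by date of promotion to current rank (later first) (reversed rule for this group): Lindqvist (24 Oct 2000) before Salazar (1 Oct 1998).
Order: Saleh, Halvorsen, Sato, Whitfield, Petrov, Chaudhari, Obi, Lindqvist, Salazar, Novak. So position 3.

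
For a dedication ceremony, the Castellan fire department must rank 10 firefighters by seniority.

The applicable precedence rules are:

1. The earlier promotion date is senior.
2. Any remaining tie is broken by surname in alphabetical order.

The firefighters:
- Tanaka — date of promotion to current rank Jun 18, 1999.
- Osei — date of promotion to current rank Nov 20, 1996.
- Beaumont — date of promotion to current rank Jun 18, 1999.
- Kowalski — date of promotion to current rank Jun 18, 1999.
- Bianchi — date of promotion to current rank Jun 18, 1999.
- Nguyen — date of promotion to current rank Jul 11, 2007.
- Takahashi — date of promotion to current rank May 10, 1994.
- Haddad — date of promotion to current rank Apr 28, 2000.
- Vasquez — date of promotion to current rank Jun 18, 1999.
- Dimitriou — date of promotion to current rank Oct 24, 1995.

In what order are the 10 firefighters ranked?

By date of promotion to current rank (earlier first): Takahashi (May 10, 1994); then Dimitriou (Oct 24, 1995); then Osei (Nov 20, 1996); then Beaumont, Bianchi, Kowalski, Tanaka and Vasquez (each Jun 18, 1999); then Haddad (Apr 28, 2000); then Nguyen (Jul 11, 2007).
Among Beaumont, Bianchi, Kowalski, Tanaka and Vasquez, alphabetically by surname: Beaumont before Bianchi before Kowalski before Tanaka before Vasquez.
Full order: Takahashi, Dimitriou, Osei, Beaumont, Bianchi, Kowalski, Tanaka, Vasquez, Haddad, Nguyen.

Takahashi, Dimitriou, Osei, Beaumont, Bianchi, Kowalski, Tanaka, Vasquez, Haddad, Nguyen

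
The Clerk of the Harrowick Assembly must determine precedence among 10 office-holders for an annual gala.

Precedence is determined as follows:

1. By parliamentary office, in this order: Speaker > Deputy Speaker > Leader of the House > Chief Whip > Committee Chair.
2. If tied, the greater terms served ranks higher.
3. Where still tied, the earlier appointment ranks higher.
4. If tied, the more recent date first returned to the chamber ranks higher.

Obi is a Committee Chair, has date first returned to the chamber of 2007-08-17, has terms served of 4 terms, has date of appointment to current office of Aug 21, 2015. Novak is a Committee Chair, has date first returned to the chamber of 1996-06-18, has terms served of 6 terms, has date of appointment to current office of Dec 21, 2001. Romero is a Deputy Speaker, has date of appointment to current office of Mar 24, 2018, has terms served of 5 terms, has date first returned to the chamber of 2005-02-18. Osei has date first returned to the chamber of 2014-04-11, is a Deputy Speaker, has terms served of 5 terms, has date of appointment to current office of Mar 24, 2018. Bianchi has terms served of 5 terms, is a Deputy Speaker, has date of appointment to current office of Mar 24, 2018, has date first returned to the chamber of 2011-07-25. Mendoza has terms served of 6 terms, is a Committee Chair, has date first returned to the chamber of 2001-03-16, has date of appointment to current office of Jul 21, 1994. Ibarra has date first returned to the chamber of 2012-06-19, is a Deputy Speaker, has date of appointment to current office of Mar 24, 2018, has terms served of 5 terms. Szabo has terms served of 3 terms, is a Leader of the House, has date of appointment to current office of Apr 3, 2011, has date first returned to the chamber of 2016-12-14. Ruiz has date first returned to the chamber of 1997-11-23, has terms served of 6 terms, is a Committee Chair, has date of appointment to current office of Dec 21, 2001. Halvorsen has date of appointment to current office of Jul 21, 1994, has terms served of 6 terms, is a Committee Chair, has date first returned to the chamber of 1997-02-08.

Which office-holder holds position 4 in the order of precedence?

By parliamentary office: Osei, Ibarra, Bianchi and Romero (Deputy Speaker); then Szabo (Leader of the House); then Mendoza, Halvorsen, Ruiz, Novak and Obi (Committee Chair).
Osei, Ibarra, Bianchi and Romero all have terms served 5 terms, so the next rule applies.
Osei, Ibarra, Bianchi and Romero all have date of appointment to current office Mar 24, 2018, so the next rule applies.
Among Osei, Ibarra, Bianchi and Romero, by date first returned to the chamber (later first): Osei (2014-04-11) before Ibarra (2012-06-19) before Bianchi (2011-07-25) before Romero (2005-02-18).
Among Mendoza, Halvorsen, Ruiz, Novak and Obi, by terms served (higher first): Mendoza, Halvorsen, Ruiz and Novak (6 terms) before Obi (4 terms).
Among Mendoza, Halvorsen, Ruiz and Novak, by date of appointment to current office (earlier first): Mendoza and Halvorsen (Jul 21, 1994) before Ruiz and Novak (Dec 21, 2001).
Among Mendoza and Halvorsen, by date first returned to the chamber (later first): Mendoza (2001-03-16) before Halvorsen (1997-02-08).
Among Ruiz and Novak, by date first returned to the chamber (later first): Ruiz (1997-11-23) before Novak (1996-06-18).
Order: Osei, Ibarra, Bianchi, Romero, Szabo, Mendoza, Halvorsen, Ruiz, Novak, Obi.

Romero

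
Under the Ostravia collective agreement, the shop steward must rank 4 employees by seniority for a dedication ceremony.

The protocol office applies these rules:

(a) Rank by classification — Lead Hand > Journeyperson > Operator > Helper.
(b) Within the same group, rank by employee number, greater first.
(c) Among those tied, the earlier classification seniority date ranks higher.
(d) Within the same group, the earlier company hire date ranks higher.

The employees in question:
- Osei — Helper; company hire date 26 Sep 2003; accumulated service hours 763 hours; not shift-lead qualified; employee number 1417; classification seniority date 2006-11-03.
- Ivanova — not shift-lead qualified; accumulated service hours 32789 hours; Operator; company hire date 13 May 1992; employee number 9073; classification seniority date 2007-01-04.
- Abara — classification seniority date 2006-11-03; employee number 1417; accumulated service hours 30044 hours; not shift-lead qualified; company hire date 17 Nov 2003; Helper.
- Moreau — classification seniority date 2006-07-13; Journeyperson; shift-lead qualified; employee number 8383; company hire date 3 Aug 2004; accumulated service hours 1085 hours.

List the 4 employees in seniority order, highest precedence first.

Moreau, Ivanova, Osei, Abara

By classification: Moreau (Journeyperson); then Ivanova (Operator); then Osei and Abara (Helper).
Osei and Abara both have employee number 1417, so the next rule applies.
Osei and Abara both have classification seniority date 2006-11-03, so the next rule applies.
Among Osei and Abara, by company hire date (earlier first): Osei (26 Sep 2003) before Abara (17 Nov 2003).
Full order: Moreau, Ivanova, Osei, Abara.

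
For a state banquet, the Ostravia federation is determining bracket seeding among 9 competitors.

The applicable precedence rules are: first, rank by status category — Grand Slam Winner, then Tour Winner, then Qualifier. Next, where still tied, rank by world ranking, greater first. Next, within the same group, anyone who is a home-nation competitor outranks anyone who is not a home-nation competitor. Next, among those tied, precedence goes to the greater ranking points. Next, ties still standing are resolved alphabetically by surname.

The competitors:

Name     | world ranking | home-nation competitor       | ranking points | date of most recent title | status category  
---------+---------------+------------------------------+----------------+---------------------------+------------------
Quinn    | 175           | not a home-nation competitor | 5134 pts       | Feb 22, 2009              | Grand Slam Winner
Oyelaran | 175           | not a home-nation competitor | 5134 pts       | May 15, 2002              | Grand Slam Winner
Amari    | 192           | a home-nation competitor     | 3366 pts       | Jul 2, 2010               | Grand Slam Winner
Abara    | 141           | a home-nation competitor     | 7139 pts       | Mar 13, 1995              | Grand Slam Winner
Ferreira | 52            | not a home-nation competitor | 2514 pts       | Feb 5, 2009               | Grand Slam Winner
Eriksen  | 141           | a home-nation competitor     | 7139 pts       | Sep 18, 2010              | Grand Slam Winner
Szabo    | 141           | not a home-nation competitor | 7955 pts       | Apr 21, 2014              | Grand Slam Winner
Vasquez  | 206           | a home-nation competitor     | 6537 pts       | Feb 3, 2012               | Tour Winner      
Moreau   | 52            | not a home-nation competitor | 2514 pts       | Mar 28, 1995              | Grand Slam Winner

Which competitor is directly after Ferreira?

Moreau

By status category: Amari, Oyelaran, Quinn, Abara, Eriksen, Szabo, Ferreira and Moreau (Grand Slam Winner); then Vasquez (Tour Winner).
Among Amari, Oyelaran, Quinn, Abara, Eriksen, Szabo, Ferreira and Moreau, by world ranking (higher first): Amari (192) before Oyelaran and Quinn (175) before Abara, Eriksen and Szabo (141) before Ferreira and Moreau (52).
Oyelaran and Quinn are each not a home-nation competitor, so the next rule applies.
Oyelaran and Quinn both have ranking points 5134 pts, so the next rule applies.
Among Oyelaran and Quinn, alphabetically by surname: Oyelaran before Quinn.
Among Abara, Eriksen and Szabo, a home-nation competitor before not a home-nation competitor: Abara and Eriksen (a home-nation competitor) before Szabo (not a home-nation competitor).
Abara and Eriksen both have ranking points 7139 pts, so the next rule applies.
Among Abara and Eriksen, alphabetically by surname: Abara before Eriksen.
Ferreira and Moreau are each not a home-nation competitor, so the next rule applies.
Ferreira and Moreau both have ranking points 2514 pts, so the next rule applies.
Among Ferreira and Moreau, alphabetically by surname: Ferreira before Moreau.
Order: Amari, Oyelaran, Quinn, Abara, Eriksen, Szabo, Ferreira, Moreau, Vasquez.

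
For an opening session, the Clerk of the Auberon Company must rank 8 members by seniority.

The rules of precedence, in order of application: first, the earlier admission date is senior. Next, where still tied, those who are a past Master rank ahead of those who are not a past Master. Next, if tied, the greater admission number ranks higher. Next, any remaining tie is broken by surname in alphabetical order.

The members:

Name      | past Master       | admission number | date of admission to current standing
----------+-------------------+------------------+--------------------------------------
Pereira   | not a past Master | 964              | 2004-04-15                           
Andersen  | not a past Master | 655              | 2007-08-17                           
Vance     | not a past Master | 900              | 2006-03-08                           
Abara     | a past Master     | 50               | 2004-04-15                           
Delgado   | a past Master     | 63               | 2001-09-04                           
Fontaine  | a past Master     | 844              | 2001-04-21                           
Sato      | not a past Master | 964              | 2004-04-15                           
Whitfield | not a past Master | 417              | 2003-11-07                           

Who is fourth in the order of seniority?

Abara

By date of admission to current standing (earlier first): Fontaine (2001-04-21); then Delgado (2001-09-04); then Whitfield (2003-11-07); then Abara, Pereira and Sato (each 2004-04-15); then Vance (2006-03-08); then Andersen (2007-08-17).
Among Abara, Pereira and Sato, a past Master before not a past Master: Abara (a past Master) before Pereira and Sato (not a past Master).
Pereira and Sato both have admission number 964, so the next rule applies.
Among Pereira and Sato, alphabetically by surname: Pereira before Sato.
Order: Fontaine, Delgado, Whitfield, Abara, Pereira, Sato, Vance, Andersen.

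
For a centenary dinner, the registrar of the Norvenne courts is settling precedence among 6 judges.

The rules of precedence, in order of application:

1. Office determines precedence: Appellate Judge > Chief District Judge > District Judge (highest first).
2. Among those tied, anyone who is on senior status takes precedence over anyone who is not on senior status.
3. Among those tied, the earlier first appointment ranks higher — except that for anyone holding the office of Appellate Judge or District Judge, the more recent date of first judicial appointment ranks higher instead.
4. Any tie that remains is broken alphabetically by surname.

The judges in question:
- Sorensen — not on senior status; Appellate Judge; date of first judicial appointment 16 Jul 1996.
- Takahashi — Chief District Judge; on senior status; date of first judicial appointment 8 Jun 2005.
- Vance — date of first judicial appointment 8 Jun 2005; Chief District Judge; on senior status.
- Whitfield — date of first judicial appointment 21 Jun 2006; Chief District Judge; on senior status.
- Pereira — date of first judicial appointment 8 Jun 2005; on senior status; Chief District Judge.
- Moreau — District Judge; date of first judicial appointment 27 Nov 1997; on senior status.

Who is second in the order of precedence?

Pereira

By office: Sorensen (Appellate Judge); then Pereira, Takahashi, Vance and Whitfield (Chief District Judge); then Moreau (District Judge).
Pereira, Takahashi, Vance and Whitfield are each on senior status, so the next rule applies.
Among Pereira, Takahashi, Vance and Whitfield, by date of first judicial appointment (earlier first): Pereira, Takahashi and Vance (8 Jun 2005) before Whitfield (21 Jun 2006).
Among Pereira, Takahashi and Vance, alphabetically by surname: Pereira before Takahashi before Vance.
Order: Sorensen, Pereira, Takahashi, Vance, Whitfield, Moreau.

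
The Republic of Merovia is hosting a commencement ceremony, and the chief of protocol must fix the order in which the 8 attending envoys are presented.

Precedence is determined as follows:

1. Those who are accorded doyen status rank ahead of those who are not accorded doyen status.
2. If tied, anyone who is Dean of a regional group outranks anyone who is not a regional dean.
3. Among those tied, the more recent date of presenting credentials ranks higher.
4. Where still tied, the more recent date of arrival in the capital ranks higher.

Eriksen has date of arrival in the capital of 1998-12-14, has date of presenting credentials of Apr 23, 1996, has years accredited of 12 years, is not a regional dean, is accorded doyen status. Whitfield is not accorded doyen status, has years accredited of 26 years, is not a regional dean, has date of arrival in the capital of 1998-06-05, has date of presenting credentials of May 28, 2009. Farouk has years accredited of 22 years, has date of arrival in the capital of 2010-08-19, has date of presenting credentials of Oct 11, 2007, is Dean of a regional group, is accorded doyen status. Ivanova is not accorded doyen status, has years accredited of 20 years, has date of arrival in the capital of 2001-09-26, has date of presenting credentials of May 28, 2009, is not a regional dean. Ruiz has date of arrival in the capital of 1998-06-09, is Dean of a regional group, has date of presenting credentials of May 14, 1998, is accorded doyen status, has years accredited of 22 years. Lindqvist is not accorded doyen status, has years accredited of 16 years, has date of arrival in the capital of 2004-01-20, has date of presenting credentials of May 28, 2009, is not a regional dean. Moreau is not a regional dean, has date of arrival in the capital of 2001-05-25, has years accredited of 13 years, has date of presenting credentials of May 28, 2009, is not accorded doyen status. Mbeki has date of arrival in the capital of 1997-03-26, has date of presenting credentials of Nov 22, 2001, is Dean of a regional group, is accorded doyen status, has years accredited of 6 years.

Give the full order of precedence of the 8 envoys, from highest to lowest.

Farouk, Mbeki, Ruiz, Eriksen, Lindqvist, Ivanova, Moreau, Whitfield

By the first rule: Farouk, Mbeki, Ruiz and Eriksen (each accorded doyen status); then Lindqvist, Ivanova, Moreau and Whitfield (each not accorded doyen status).
Among Farouk, Mbeki, Ruiz and Eriksen, Dean of a regional group before not a regional dean: Farouk, Mbeki and Ruiz (Dean of a regional group) before Eriksen (not a regional dean).
Among Farouk, Mbeki and Ruiz, by date of presenting credentials (later first): Farouk (Oct 11, 2007) before Mbeki (Nov 22, 2001) before Ruiz (May 14, 1998).
Lindqvist, Ivanova, Moreau and Whitfield are each not a regional dean, so the next rule applies.
Lindqvist, Ivanova, Moreau and Whitfield all have date of presenting credentials May 28, 2009, so the next rule applies.
Among Lindqvist, Ivanova, Moreau and Whitfield, by date of arrival in the capital (later first): Lindqvist (2004-01-20) before Ivanova (2001-09-26) before Moreau (2001-05-25) before Whitfield (1998-06-05).
Full order: Farouk, Mbeki, Ruiz, Eriksen, Lindqvist, Ivanova, Moreau, Whitfield.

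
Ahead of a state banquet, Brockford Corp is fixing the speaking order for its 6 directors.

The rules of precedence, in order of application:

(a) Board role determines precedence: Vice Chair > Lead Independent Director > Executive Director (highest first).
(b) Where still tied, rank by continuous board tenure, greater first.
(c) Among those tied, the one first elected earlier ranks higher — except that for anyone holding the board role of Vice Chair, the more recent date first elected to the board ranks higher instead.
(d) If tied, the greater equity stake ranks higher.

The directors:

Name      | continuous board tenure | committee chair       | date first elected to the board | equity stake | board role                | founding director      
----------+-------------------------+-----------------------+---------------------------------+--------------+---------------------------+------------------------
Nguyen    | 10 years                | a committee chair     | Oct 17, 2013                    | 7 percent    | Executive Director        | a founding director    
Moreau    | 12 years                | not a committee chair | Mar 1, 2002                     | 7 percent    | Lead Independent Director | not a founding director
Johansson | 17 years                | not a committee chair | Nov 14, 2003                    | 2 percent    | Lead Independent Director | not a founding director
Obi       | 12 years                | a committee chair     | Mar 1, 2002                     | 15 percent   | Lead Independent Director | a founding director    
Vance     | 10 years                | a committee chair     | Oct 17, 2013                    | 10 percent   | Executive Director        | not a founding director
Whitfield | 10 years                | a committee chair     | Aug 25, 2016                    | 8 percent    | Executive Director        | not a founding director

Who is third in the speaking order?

Moreau

By board role: Johansson, Obi and Moreau (Lead Independent Director); then Vance, Nguyen and Whitfield (Executive Director).
Among Johansson, Obi and Moreau, by continuous board tenure (higher first): Johansson (17 years) before Obi and Moreau (12 years).
Obi and Moreau both have date first elected to the board Mar 1, 2002, so the next rule applies.
Among Obi and Moreau, by equity stake (higher first): Obi (15 percent) before Moreau (7 percent).
Vance, Nguyen and Whitfield all have continuous board tenure 10 years, so the next rule applies.
Among Vance, Nguyen and Whitfield, by date first elected to the board (earlier first): Vance and Nguyen (Oct 17, 2013) before Whitfield (Aug 25, 2016).
Among Vance and Nguyen, by equity stake (higher first): Vance (10 percent) before Nguyen (7 percent).
Order: Johansson, Obi, Moreau, Vance, Nguyen, Whitfield.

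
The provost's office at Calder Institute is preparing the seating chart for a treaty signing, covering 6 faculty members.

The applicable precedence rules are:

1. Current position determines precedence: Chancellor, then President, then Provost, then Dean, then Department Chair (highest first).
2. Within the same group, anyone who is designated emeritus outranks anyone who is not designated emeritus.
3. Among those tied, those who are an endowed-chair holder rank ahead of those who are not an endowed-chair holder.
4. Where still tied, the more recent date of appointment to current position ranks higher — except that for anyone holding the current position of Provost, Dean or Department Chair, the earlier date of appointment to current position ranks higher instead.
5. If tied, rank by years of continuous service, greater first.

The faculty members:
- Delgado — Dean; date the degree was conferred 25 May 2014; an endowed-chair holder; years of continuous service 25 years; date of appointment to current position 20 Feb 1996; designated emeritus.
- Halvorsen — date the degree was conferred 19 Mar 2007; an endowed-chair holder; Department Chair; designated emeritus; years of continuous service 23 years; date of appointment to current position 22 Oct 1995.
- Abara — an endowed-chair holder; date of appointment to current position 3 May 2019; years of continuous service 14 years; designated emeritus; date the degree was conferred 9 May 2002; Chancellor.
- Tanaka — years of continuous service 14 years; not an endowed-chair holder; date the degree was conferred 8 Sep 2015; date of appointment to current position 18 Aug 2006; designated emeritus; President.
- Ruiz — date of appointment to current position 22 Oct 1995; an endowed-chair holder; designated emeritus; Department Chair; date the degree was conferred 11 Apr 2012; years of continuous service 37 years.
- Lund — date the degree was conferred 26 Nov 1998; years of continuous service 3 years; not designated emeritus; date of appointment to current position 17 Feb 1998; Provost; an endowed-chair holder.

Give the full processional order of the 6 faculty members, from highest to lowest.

By current position: Abara (Chancellor); then Tanaka (President); then Lund (Provost); then Delgado (Dean); then Ruiz and Halvorsen (Department Chair).
Ruiz and Halvorsen are each designated emeritus, so the next rule applies.
Ruiz and Halvorsen are each an endowed-chair holder, so the next rule applies.
Ruiz and Halvorsen both have date of appointment to current position 22 Oct 1995, so the next rule applies.
Among Ruiz and Halvorsen, by years of continuous service (higher first): Ruiz (37 years) before Halvorsen (23 years).
Full order: Abara, Tanaka, Lund, Delgado, Ruiz, Halvorsen.

Abara, Tanaka, Lund, Delgado, Ruiz, Halvorsen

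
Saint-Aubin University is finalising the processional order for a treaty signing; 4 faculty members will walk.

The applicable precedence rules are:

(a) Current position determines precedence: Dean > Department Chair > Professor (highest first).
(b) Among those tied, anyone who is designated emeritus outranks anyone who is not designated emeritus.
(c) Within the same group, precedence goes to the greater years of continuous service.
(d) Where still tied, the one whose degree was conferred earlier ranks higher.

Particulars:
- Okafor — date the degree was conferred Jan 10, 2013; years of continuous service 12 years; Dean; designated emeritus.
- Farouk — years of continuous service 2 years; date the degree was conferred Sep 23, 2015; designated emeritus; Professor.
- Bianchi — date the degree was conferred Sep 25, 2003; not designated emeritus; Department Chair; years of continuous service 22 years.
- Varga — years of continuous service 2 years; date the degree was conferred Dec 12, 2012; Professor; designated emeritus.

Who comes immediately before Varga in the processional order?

Bianchi

By current position: Okafor (Dean); then Bianchi (Department Chair); then Varga and Farouk (Professor).
Varga and Farouk are each designated emeritus, so the next rule applies.
Varga and Farouk both have years of continuous service 2 years, so the next rule applies.
Among Varga and Farouk, by date the degree was conferred (earlier first): Varga (Dec 12, 2012) before Farouk (Sep 23, 2015).
Order: Okafor, Bianchi, Varga, Farouk.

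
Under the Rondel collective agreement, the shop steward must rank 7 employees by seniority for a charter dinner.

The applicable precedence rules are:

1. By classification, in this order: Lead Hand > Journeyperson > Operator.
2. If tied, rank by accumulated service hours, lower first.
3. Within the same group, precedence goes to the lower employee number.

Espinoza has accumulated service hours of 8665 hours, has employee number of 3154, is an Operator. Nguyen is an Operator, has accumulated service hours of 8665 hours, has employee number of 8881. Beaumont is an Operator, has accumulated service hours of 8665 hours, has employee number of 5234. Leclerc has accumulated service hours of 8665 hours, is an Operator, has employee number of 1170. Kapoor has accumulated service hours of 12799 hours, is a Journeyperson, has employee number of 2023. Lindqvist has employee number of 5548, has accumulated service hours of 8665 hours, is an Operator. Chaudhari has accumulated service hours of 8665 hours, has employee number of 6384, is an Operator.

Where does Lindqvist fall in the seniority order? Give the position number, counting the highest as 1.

By classification: Kapoor (Journeyperson); then Leclerc, Espinoza, Beaumont, Lindqvist, Chaudhari and Nguyen (Operator).
Leclerc, Espinoza, Beaumont, Lindqvist, Chaudhari and Nguyen all have accumulated service hours 8665 hours, so the next rule applies.
Among Leclerc, Espinoza, Beaumont, Lindqvist, Chaudhari and Nguyen, by employee number (lower first): Leclerc (1170) before Espinoza (3154) before Beaumont (5234) before Lindqvist (5548) before Chaudhari (6384) before Nguyen (8881).
Order: Kapoor, Leclerc, Espinoza, Beaumont, Lindqvist, Chaudhari, Nguyen. So position 5.

5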